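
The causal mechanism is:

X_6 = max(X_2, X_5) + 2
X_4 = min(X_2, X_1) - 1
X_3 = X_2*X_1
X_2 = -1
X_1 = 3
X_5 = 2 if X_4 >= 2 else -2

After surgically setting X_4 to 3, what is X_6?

4

Under do(X_4=3), the mechanism X_4 = min(X_2, X_1) - 1 is discarded; X_4 is fixed at 3.
X_5 = 2 if X_4 >= 2 else -2  [with X_4=3]  = 2
X_6 = max(X_2, X_5) + 2  [with X_2=-1, X_5=2]  = 4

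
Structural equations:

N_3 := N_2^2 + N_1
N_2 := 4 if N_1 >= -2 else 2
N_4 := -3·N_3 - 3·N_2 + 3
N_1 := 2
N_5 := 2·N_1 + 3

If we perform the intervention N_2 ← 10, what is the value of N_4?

Under do(N_2=10), the mechanism N_2 := 4 if N_1 >= -2 else 2 is discarded; N_2 is fixed at 10.
N_3 = N_2^2 + N_1  [with N_2=10, N_1=2]  = 102
N_4 = -3·N_3 - 3·N_2 + 3  [with N_3=102, N_2=10]  = -333

-333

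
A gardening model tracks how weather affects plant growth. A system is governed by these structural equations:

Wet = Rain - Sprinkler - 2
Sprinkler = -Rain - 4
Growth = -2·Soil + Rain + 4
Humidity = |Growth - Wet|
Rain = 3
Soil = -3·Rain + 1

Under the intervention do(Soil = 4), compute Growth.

do(Soil=4) replaces the equation Soil = -3·Rain + 1 with the constant Soil = 4.
Growth = -2·Soil + Rain + 4  [with Soil=4, Rain=3]  = -1

-1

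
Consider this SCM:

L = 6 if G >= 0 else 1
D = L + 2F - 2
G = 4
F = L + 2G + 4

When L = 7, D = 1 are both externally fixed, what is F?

19

The joint intervention fixes L = 7, D = 1, removing each variable's own equation.
F = L + 2G + 4  [with L=7, G=4]  = 19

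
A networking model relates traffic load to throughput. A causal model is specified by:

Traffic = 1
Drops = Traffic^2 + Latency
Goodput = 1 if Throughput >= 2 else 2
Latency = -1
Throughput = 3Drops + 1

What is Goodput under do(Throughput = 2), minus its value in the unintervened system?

Intervening sets Throughput = 2 and removes its equation (Throughput = 3Drops + 1).
Goodput = 1 if Throughput >= 2 else 2  [with Throughput=2]  = 1
Without intervention: Drops = Traffic^2 + Latency  [with Traffic=1, Latency=-1]  = 0; Throughput = 3Drops + 1  [with Drops=0]  = 1; Goodput = 1 if Throughput >= 2 else 2  [with Throughput=1]  = 2.
Change = 1 − 2 = -1.

-1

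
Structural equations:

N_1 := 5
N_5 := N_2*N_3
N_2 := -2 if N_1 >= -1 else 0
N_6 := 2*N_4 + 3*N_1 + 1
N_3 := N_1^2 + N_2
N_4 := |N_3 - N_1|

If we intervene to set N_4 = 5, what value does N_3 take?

23

Under do(N_4=5), the mechanism N_4 := |N_3 - N_1| is discarded; N_4 is fixed at 5.
Since N_3 is not a descendant of the intervened variable, it is unaffected.
N_2 = -2 if N_1 >= -1 else 0  [with N_1=5]  = -2
N_3 = N_1^2 + N_2  [with N_1=5, N_2=-2]  = 23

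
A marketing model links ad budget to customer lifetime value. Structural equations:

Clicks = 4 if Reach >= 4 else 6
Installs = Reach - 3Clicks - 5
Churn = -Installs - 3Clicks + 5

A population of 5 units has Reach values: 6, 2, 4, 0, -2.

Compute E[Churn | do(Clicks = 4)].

8

Every unit gets Clicks=4 under the intervention. Churn values become 4, 8, 6, 10, 12; E[Churn|do(Clicks=4)] = 8.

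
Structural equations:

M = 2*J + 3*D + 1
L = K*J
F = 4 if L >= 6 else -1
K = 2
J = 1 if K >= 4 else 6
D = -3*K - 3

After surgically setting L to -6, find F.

-1

The intervention breaks the incoming arrows to L: L = K*J no longer applies, and L = -6.
F = 4 if L >= 6 else -1  [with L=-6]  = -1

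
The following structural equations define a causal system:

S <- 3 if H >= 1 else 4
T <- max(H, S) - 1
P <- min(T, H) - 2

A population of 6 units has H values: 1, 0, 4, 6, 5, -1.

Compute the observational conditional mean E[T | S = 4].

3

E[T|S=4] averages over only the 2 units with S=4 (H = 0, -1): T = 3, 3, mean 3.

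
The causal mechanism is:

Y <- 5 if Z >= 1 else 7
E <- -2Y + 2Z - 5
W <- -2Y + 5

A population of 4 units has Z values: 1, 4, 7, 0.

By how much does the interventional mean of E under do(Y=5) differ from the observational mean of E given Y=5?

The intervention sets Y=5 in all 4 units regardless of Z. Recomputing E per unit gives -13, -7, -1, -15; average -9.
Observing Y=5 restricts to units where Y's equation naturally yields 5: Z ∈ {1, 4, 7}. In that subpopulation E = -13, -7, -1, mean -7.
Difference = -9 − (-7) = -2.

-2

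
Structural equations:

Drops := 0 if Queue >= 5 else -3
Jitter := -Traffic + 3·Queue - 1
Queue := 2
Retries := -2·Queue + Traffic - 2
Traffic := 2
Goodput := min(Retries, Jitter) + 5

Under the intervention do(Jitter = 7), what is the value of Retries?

-4

The intervention breaks the incoming arrows to Jitter: Jitter := -Traffic + 3·Queue - 1 no longer applies, and Jitter = 7.
Since Retries is not a descendant of the intervened variable, it is unaffected.
Retries = -2·Queue + Traffic - 2  [with Queue=2, Traffic=2]  = -4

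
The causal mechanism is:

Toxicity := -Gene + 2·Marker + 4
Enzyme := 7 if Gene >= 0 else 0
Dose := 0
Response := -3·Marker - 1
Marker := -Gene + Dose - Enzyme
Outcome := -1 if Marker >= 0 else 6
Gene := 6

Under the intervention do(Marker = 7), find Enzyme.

Under do(Marker=7), the mechanism Marker := -Gene + Dose - Enzyme is discarded; Marker is fixed at 7.
Since Enzyme is not a descendant of the intervened variable, it is unaffected.
Enzyme = 7 if Gene >= 0 else 0  [with Gene=6]  = 7

7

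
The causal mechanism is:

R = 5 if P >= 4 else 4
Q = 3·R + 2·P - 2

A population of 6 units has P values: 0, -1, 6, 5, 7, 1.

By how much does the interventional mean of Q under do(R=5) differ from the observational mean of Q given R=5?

-6

do(R=5) breaks R's dependence on P. With R=5 fixed, Q across the units is 13, 11, 25, 23, 27, 15, mean 19.
Conditioning on R=5 selects the 3 unit(s) with P ∈ {6, 5, 7}. Their Q values: 25, 23, 27. Mean = 25.
Difference = 19 − 25 = -6.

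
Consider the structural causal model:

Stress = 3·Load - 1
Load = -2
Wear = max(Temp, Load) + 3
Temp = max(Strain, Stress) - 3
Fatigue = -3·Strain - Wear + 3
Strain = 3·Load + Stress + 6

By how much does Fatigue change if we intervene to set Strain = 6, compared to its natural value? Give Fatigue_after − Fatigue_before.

-44

The intervention breaks the incoming arrows to Strain: Strain = 3·Load + Stress + 6 no longer applies, and Strain = 6.
Stress = 3·Load - 1  [with Load=-2]  = -7
Temp = max(Strain, Stress) - 3  [with Strain=6, Stress=-7]  = 3
Wear = max(Temp, Load) + 3  [with Temp=3, Load=-2]  = 6
Fatigue = -3·Strain - Wear + 3  [with Strain=6, Wear=6]  = -21
Without intervention: Stress = 3·Load - 1  [with Load=-2]  = -7; Strain = 3·Load + Stress + 6  [with Load=-2, Stress=-7]  = -7; Temp = max(Strain, Stress) - 3  [with Strain=-7, Stress=-7]  = -10; Wear = max(Temp, Load) + 3  [with Temp=-10, Load=-2]  = 1; Fatigue = -3·Strain - Wear + 3  [with Strain=-7, Wear=1]  = 23.
Change = -21 − 23 = -44.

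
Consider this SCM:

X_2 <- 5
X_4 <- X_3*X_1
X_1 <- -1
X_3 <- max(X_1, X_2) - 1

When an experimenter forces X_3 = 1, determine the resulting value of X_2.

5

Under do(X_3=1), the mechanism X_3 <- max(X_1, X_2) - 1 is discarded; X_3 is fixed at 1.
Since X_2 is not a descendant of the intervened variable, it is unaffected.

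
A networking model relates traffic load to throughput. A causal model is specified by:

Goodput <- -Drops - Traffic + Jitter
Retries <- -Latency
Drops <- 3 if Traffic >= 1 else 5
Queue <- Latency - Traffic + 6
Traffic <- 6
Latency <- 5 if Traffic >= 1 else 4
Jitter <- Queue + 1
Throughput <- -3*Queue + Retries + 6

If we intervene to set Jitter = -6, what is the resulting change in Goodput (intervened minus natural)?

Intervening sets Jitter = -6 and removes its equation (Jitter <- Queue + 1).
Drops = 3 if Traffic >= 1 else 5  [with Traffic=6]  = 3
Goodput = -Drops - Traffic + Jitter  [with Drops=3, Traffic=6, Jitter=-6]  = -15
Without intervention: Latency = 5 if Traffic >= 1 else 4  [with Traffic=6]  = 5; Queue = Latency - Traffic + 6  [with Latency=5, Traffic=6]  = 5; Drops = 3 if Traffic >= 1 else 5  [with Traffic=6]  = 3; Jitter = Queue + 1  [with Queue=5]  = 6; Goodput = -Drops - Traffic + Jitter  [with Drops=3, Traffic=6, Jitter=6]  = -3.
Change = -15 − (-3) = -12.

-12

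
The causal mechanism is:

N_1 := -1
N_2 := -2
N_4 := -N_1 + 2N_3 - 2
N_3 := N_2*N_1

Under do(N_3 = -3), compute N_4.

-7

The intervention breaks the incoming arrows to N_3: N_3 := N_2*N_1 no longer applies, and N_3 = -3.
N_4 = -N_1 + 2N_3 - 2  [with N_1=-1, N_3=-3]  = -7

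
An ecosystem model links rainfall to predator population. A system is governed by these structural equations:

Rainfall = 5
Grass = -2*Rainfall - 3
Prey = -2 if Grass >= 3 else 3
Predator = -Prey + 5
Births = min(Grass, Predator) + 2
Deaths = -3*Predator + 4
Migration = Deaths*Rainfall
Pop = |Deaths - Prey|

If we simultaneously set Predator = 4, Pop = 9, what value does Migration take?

Setting Predator = 4, Pop = 9 by intervention discards those variables' equations.
Deaths = -3*Predator + 4  [with Predator=4]  = -8
Migration = Deaths*Rainfall  [with Deaths=-8, Rainfall=5]  = -40

-40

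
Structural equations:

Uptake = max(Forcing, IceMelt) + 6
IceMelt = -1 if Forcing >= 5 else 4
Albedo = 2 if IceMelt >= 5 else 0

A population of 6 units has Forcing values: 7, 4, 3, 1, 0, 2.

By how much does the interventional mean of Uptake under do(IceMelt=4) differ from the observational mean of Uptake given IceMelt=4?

do(IceMelt=4) breaks IceMelt's dependence on Forcing. With IceMelt=4 fixed, Uptake across the units is 13, 10, 10, 10, 10, 10, mean 10.5.
Conditioning on IceMelt=4 selects the 5 unit(s) with Forcing ∈ {4, 3, 1, 0, 2}. Their Uptake values: 10, 10, 10, 10, 10. Mean = 10.
Difference = 10.5 − 10 = 0.5.

0.5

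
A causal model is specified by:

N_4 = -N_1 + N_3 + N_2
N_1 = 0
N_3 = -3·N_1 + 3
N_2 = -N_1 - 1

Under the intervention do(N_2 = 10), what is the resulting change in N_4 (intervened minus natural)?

Under do(N_2=10), the mechanism N_2 = -N_1 - 1 is discarded; N_2 is fixed at 10.
N_3 = -3·N_1 + 3  [with N_1=0]  = 3
N_4 = -N_1 + N_3 + N_2  [with N_1=0, N_3=3, N_2=10]  = 13
Without intervention: N_2 = -N_1 - 1  [with N_1=0]  = -1; N_3 = -3·N_1 + 3  [with N_1=0]  = 3; N_4 = -N_1 + N_3 + N_2  [with N_1=0, N_3=3, N_2=-1]  = 2.
Change = 13 − 2 = 11.

11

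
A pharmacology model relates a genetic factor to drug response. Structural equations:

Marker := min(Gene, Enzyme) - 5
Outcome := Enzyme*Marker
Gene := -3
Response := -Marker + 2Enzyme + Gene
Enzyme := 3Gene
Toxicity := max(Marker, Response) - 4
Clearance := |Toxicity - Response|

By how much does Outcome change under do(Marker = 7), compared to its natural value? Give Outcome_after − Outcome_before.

-189

The intervention breaks the incoming arrows to Marker: Marker := min(Gene, Enzyme) - 5 no longer applies, and Marker = 7.
Enzyme = 3Gene  [with Gene=-3]  = -9
Outcome = Enzyme*Marker  [with Enzyme=-9, Marker=7]  = -63
Without intervention: Enzyme = 3Gene  [with Gene=-3]  = -9; Marker = min(Gene, Enzyme) - 5  [with Gene=-3, Enzyme=-9]  = -14; Outcome = Enzyme*Marker  [with Enzyme=-9, Marker=-14]  = 126.
Change = -63 − 126 = -189.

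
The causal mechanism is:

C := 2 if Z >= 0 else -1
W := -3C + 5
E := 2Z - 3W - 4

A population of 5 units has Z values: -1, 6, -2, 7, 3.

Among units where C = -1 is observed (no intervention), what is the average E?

Observing C=-1 restricts to units where C's equation naturally yields -1: Z ∈ {-1, -2}. In that subpopulation E = -30, -32, mean -31.

-31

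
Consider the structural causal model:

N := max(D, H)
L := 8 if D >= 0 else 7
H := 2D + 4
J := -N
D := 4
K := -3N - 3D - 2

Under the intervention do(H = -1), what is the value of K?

Under do(H=-1), the mechanism H := 2D + 4 is discarded; H is fixed at -1.
N = max(D, H)  [with D=4, H=-1]  = 4
K = -3N - 3D - 2  [with N=4, D=4]  = -26

-26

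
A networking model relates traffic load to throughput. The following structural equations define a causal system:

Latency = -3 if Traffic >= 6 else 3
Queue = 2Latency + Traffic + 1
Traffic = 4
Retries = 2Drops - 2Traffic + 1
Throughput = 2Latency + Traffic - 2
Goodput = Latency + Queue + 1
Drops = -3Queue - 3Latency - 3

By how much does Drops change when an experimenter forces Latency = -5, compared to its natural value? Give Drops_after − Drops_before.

Under do(Latency=-5), the mechanism Latency = -3 if Traffic >= 6 else 3 is discarded; Latency is fixed at -5.
Queue = 2Latency + Traffic + 1  [with Latency=-5, Traffic=4]  = -5
Drops = -3Queue - 3Latency - 3  [with Queue=-5, Latency=-5]  = 27
Without intervention: Latency = -3 if Traffic >= 6 else 3  [with Traffic=4]  = 3; Queue = 2Latency + Traffic + 1  [with Latency=3, Traffic=4]  = 11; Drops = -3Queue - 3Latency - 3  [with Queue=11, Latency=3]  = -45.
Change = 27 − (-45) = 72.

72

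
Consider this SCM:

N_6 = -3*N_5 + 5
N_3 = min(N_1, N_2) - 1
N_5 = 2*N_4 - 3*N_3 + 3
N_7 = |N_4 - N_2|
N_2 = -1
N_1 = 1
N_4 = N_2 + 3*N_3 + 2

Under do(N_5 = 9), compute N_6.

-22

The intervention breaks the incoming arrows to N_5: N_5 = 2*N_4 - 3*N_3 + 3 no longer applies, and N_5 = 9.
N_6 = -3*N_5 + 5  [with N_5=9]  = -22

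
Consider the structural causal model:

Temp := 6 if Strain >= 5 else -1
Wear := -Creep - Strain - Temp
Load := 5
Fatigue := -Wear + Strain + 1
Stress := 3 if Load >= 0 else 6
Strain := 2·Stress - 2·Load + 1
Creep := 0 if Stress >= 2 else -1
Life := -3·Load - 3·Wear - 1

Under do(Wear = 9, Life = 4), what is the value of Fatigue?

-11

Under do(Wear = 9, Life = 4), each intervened variable's structural equation is replaced by its fixed value.
Stress = 3 if Load >= 0 else 6  [with Load=5]  = 3
Strain = 2·Stress - 2·Load + 1  [with Stress=3, Load=5]  = -3
Fatigue = -Wear + Strain + 1  [with Wear=9, Strain=-3]  = -11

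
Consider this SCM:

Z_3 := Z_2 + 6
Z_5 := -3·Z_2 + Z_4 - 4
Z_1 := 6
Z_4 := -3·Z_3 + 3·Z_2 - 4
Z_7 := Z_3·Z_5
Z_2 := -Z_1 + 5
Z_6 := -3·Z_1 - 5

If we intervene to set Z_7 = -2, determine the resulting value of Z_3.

Intervening sets Z_7 = -2 and removes its equation (Z_7 := Z_3·Z_5).
Z_3 is not downstream of the intervention, so its value is determined by the original equations.
Z_2 = -Z_1 + 5  [with Z_1=6]  = -1
Z_3 = Z_2 + 6  [with Z_2=-1]  = 5

5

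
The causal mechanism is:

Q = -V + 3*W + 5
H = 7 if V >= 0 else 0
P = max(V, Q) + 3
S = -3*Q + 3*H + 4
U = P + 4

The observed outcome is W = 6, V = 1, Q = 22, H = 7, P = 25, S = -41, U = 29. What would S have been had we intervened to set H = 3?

-53

Under do(H=3), the mechanism H = 7 if V >= 0 else 0 is discarded; H is fixed at 3.
Q = -V + 3*W + 5  [with V=1, W=6]  = 22
S = -3*Q + 3*H + 4  [with Q=22, H=3]  = -53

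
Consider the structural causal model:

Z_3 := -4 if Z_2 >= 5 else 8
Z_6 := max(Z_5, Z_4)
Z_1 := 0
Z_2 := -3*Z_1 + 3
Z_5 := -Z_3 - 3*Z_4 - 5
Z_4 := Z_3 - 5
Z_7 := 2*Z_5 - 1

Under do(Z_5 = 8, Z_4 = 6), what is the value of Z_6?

Setting Z_5 = 8, Z_4 = 6 by intervention discards those variables' equations.
Z_6 = max(Z_5, Z_4)  [with Z_5=8, Z_4=6]  = 8

8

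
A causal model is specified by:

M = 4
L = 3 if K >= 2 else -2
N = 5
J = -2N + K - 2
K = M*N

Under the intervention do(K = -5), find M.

Under do(K=-5), the mechanism K = M*N is discarded; K is fixed at -5.
Since M is not a descendant of the intervened variable, it is unaffected.

4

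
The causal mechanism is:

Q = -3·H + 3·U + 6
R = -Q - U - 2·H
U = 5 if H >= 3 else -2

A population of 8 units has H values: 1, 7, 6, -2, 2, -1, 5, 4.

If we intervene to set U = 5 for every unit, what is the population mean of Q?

Under do(U=5), U's equation is replaced by U=5 for every unit. Per-unit Q: 18, 0, 3, 27, 15, 24, 6, 9. Mean = 12.75.

12.75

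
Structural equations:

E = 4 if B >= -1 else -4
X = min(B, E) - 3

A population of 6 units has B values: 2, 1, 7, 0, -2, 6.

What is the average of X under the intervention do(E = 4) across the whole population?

-1.5

Every unit gets E=4 under the intervention. X values become -1, -2, 1, -3, -5, 1; E[X|do(E=4)] = -1.5.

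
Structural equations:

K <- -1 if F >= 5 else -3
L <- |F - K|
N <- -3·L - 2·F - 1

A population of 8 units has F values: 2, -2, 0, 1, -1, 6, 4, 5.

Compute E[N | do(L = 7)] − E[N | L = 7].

6.25

The intervention sets L=7 in all 8 units regardless of F. Recomputing N per unit gives -26, -18, -22, -24, -20, -34, -30, -32; average -25.75.
E[N|L=7] averages over only the 2 units with L=7 (F = 6, 4): N = -34, -30, mean -32.
Difference = -25.75 − (-32) = 6.25.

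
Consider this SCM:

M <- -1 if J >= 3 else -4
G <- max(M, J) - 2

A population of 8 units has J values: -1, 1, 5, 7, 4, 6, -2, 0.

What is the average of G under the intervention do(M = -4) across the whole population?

Every unit gets M=-4 under the intervention. G values become -3, -1, 3, 5, 2, 4, -4, -2; E[G|do(M=-4)] = 0.5.

0.5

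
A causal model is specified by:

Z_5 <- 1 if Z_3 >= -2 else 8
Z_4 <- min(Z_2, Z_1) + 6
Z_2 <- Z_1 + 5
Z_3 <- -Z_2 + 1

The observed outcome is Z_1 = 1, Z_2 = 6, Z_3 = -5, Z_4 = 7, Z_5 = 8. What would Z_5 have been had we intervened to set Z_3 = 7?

1

do(Z_3=7) replaces the equation Z_3 <- -Z_2 + 1 with the constant Z_3 = 7.
Z_5 = 1 if Z_3 >= -2 else 8  [with Z_3=7]  = 1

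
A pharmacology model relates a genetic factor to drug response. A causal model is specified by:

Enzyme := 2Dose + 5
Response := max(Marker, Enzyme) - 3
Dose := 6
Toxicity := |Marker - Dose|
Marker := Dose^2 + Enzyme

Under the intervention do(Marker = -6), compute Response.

The intervention breaks the incoming arrows to Marker: Marker := Dose^2 + Enzyme no longer applies, and Marker = -6.
Enzyme = 2Dose + 5  [with Dose=6]  = 17
Response = max(Marker, Enzyme) - 3  [with Marker=-6, Enzyme=17]  = 14

14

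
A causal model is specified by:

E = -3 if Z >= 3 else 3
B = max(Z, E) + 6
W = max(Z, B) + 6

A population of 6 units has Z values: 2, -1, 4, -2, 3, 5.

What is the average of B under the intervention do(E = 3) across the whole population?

Every unit gets E=3 under the intervention. B values become 9, 9, 10, 9, 9, 11; E[B|do(E=3)] = 9.5.

9.5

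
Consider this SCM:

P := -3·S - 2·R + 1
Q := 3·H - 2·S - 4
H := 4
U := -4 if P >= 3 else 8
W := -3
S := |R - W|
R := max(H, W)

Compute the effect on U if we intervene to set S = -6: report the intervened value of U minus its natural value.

Under do(S=-6), the mechanism S := |R - W| is discarded; S is fixed at -6.
R = max(H, W)  [with H=4, W=-3]  = 4
P = -3·S - 2·R + 1  [with S=-6, R=4]  = 11
U = -4 if P >= 3 else 8  [with P=11]  = -4
Without intervention: R = max(H, W)  [with H=4, W=-3]  = 4; S = |R - W|  [with R=4, W=-3]  = 7; P = -3·S - 2·R + 1  [with S=7, R=4]  = -28; U = -4 if P >= 3 else 8  [with P=-28]  = 8.
Change = -4 − 8 = -12.

-12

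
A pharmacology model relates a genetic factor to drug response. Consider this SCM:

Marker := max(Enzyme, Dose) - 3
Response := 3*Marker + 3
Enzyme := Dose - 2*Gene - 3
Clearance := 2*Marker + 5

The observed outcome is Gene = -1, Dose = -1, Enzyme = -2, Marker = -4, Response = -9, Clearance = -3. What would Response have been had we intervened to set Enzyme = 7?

do(Enzyme=7) replaces the equation Enzyme := Dose - 2*Gene - 3 with the constant Enzyme = 7.
Marker = max(Enzyme, Dose) - 3  [with Enzyme=7, Dose=-1]  = 4
Response = 3*Marker + 3  [with Marker=4]  = 15

15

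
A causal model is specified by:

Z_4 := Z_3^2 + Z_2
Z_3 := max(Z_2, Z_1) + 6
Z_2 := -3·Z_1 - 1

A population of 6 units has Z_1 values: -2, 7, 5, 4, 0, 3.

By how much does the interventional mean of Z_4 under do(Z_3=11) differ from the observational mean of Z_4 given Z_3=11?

Under do(Z_3=11), Z_3's equation is replaced by Z_3=11 for every unit. Per-unit Z_4: 126, 99, 105, 108, 120, 111. Mean = 111.5.
Observing Z_3=11 restricts to units where Z_3's equation naturally yields 11: Z_1 ∈ {-2, 5}. In that subpopulation Z_4 = 126, 105, mean 115.5.
Difference = 111.5 − 115.5 = -4.

-4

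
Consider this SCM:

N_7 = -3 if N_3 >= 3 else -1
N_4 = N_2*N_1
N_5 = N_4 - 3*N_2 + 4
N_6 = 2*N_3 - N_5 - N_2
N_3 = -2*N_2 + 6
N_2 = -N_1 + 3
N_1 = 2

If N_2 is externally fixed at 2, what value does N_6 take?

0

Under do(N_2=2), the mechanism N_2 = -N_1 + 3 is discarded; N_2 is fixed at 2.
N_3 = -2*N_2 + 6  [with N_2=2]  = 2
N_4 = N_2*N_1  [with N_2=2, N_1=2]  = 4
N_5 = N_4 - 3*N_2 + 4  [with N_4=4, N_2=2]  = 2
N_6 = 2*N_3 - N_5 - N_2  [with N_3=2, N_5=2, N_2=2]  = 0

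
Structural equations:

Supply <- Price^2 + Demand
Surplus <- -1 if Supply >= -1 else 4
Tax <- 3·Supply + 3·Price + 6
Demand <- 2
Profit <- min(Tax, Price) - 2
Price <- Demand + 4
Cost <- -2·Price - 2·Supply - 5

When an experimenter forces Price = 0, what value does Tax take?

12

do(Price=0) replaces the equation Price <- Demand + 4 with the constant Price = 0.
Supply = Price^2 + Demand  [with Price=0, Demand=2]  = 2
Tax = 3·Supply + 3·Price + 6  [with Supply=2, Price=0]  = 12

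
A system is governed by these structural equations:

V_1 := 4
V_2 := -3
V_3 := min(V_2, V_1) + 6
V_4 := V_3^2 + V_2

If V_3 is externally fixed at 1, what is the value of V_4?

-2

The intervention breaks the incoming arrows to V_3: V_3 := min(V_2, V_1) + 6 no longer applies, and V_3 = 1.
V_4 = V_3^2 + V_2  [with V_3=1, V_2=-3]  = -2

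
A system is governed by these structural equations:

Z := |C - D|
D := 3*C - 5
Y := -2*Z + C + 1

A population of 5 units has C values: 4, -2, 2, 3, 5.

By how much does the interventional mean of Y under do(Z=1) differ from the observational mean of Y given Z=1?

Under do(Z=1), Z's equation is replaced by Z=1 for every unit. Per-unit Y: 3, -3, 1, 2, 4. Mean = 1.4.
E[Y|Z=1] averages over only the 2 units with Z=1 (C = 2, 3): Y = 1, 2, mean 1.5.
Difference = 1.4 − 1.5 = -0.1.

-0.1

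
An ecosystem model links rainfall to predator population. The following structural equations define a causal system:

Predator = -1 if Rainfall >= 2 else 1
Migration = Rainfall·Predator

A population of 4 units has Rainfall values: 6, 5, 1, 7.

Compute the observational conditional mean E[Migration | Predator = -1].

Observing Predator=-1 restricts to units where Predator's equation naturally yields -1: Rainfall ∈ {6, 5, 7}. In that subpopulation Migration = -6, -5, -7, mean -6.

-6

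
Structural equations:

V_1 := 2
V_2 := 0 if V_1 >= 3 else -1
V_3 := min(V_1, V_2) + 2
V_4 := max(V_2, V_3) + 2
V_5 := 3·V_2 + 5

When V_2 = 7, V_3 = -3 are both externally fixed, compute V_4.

Setting V_2 = 7, V_3 = -3 by intervention discards those variables' equations.
V_4 = max(V_2, V_3) + 2  [with V_2=7, V_3=-3]  = 9

9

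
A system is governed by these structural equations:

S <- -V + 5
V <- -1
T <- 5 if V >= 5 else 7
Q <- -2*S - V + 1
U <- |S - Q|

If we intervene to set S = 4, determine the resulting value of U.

10

Under do(S=4), the mechanism S <- -V + 5 is discarded; S is fixed at 4.
Q = -2*S - V + 1  [with S=4, V=-1]  = -6
U = |S - Q|  [with S=4, Q=-6]  = 10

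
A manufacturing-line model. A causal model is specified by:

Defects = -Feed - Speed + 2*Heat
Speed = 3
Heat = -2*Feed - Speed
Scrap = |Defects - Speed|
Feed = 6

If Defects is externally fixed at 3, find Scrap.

Intervening sets Defects = 3 and removes its equation (Defects = -Feed - Speed + 2*Heat).
Scrap = |Defects - Speed|  [with Defects=3, Speed=3]  = 0

0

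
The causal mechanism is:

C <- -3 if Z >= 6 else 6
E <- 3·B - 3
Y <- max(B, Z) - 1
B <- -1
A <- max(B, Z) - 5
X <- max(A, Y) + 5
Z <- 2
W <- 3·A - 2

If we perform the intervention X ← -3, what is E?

-6

do(X=-3) replaces the equation X <- max(A, Y) + 5 with the constant X = -3.
E is not downstream of the intervention, so its value is determined by the original equations.
E = 3·B - 3  [with B=-1]  = -6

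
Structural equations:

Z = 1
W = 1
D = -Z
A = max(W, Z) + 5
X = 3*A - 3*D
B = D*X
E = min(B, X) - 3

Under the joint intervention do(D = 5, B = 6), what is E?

Under do(D = 5, B = 6), each intervened variable's structural equation is replaced by its fixed value.
A = max(W, Z) + 5  [with W=1, Z=1]  = 6
X = 3*A - 3*D  [with A=6, D=5]  = 3
E = min(B, X) - 3  [with B=6, X=3]  = 0

0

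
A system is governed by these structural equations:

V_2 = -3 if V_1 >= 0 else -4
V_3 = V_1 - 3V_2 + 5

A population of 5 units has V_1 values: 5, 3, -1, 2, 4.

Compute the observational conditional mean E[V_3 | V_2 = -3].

Conditioning on V_2=-3 selects the 4 unit(s) with V_1 ∈ {5, 3, 2, 4}. Their V_3 values: 19, 17, 16, 18. Mean = 17.5.

17.5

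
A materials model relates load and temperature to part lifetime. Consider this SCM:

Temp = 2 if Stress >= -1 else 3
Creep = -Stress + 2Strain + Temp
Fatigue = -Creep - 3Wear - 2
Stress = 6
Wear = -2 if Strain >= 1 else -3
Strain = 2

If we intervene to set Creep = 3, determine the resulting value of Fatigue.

1

Under do(Creep=3), the mechanism Creep = -Stress + 2Strain + Temp is discarded; Creep is fixed at 3.
Wear = -2 if Strain >= 1 else -3  [with Strain=2]  = -2
Fatigue = -Creep - 3Wear - 2  [with Creep=3, Wear=-2]  = 1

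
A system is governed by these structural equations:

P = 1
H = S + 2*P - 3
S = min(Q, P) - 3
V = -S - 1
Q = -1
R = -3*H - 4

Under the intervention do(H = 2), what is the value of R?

-10

The intervention breaks the incoming arrows to H: H = S + 2*P - 3 no longer applies, and H = 2.
R = -3*H - 4  [with H=2]  = -10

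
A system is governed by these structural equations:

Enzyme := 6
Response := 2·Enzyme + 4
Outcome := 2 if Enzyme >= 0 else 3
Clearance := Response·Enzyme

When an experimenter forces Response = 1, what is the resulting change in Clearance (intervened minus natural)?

The intervention breaks the incoming arrows to Response: Response := 2·Enzyme + 4 no longer applies, and Response = 1.
Clearance = Response·Enzyme  [with Response=1, Enzyme=6]  = 6
Without intervention: Response = 2·Enzyme + 4  [with Enzyme=6]  = 16; Clearance = Response·Enzyme  [with Response=16, Enzyme=6]  = 96.
Change = 6 − 96 = -90.

-90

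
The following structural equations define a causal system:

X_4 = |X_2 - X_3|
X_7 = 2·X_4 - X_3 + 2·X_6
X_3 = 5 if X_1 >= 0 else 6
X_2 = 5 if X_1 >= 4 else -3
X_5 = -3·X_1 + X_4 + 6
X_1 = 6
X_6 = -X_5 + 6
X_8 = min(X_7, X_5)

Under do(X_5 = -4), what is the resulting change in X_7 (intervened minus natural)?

-16

Under do(X_5=-4), the mechanism X_5 = -3·X_1 + X_4 + 6 is discarded; X_5 is fixed at -4.
X_2 = 5 if X_1 >= 4 else -3  [with X_1=6]  = 5
X_3 = 5 if X_1 >= 0 else 6  [with X_1=6]  = 5
X_4 = |X_2 - X_3|  [with X_2=5, X_3=5]  = 0
X_6 = -X_5 + 6  [with X_5=-4]  = 10
X_7 = 2·X_4 - X_3 + 2·X_6  [with X_4=0, X_3=5, X_6=10]  = 15
Without intervention: X_2 = 5 if X_1 >= 4 else -3  [with X_1=6]  = 5; X_3 = 5 if X_1 >= 0 else 6  [with X_1=6]  = 5; X_4 = |X_2 - X_3|  [with X_2=5, X_3=5]  = 0; X_5 = -3·X_1 + X_4 + 6  [with X_1=6, X_4=0]  = -12; X_6 = -X_5 + 6  [with X_5=-12]  = 18; X_7 = 2·X_4 - X_3 + 2·X_6  [with X_4=0, X_3=5, X_6=18]  = 31.
Change = 15 − 31 = -16.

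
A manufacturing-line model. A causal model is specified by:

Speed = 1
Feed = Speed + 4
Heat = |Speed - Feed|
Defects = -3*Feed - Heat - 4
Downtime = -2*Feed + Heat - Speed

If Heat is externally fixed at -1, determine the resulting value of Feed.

Under do(Heat=-1), the mechanism Heat = |Speed - Feed| is discarded; Heat is fixed at -1.
Since Feed is not a descendant of the intervened variable, it is unaffected.
Feed = Speed + 4  [with Speed=1]  = 5

5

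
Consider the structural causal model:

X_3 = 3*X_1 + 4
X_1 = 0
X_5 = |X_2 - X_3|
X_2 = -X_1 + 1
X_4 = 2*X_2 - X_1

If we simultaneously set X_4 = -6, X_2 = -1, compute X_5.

The joint intervention fixes X_4 = -6, X_2 = -1, removing each variable's own equation.
X_3 = 3*X_1 + 4  [with X_1=0]  = 4
X_5 = |X_2 - X_3|  [with X_2=-1, X_3=4]  = 5

5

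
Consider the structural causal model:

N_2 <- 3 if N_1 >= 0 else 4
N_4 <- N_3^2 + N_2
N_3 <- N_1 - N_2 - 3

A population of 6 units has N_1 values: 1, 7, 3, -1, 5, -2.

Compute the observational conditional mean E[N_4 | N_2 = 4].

76.5

Conditioning on N_2=4 selects the 2 unit(s) with N_1 ∈ {-1, -2}. Their N_4 values: 68, 85. Mean = 76.5.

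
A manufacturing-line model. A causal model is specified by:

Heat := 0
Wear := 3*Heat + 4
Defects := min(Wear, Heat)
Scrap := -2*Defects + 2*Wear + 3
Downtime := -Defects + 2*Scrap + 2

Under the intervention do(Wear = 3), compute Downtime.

20

do(Wear=3) replaces the equation Wear := 3*Heat + 4 with the constant Wear = 3.
Defects = min(Wear, Heat)  [with Wear=3, Heat=0]  = 0
Scrap = -2*Defects + 2*Wear + 3  [with Defects=0, Wear=3]  = 9
Downtime = -Defects + 2*Scrap + 2  [with Defects=0, Scrap=9]  = 20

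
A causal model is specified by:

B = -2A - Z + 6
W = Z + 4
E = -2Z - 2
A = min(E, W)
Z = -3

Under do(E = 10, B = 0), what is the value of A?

The joint intervention fixes E = 10, B = 0, removing each variable's own equation.
W = Z + 4  [with Z=-3]  = 1
A = min(E, W)  [with E=10, W=1]  = 1

1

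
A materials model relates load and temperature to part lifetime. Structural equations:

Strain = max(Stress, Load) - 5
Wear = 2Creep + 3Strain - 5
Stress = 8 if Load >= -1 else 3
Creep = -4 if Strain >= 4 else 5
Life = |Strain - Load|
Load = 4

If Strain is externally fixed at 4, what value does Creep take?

-4

The intervention breaks the incoming arrows to Strain: Strain = max(Stress, Load) - 5 no longer applies, and Strain = 4.
Creep = -4 if Strain >= 4 else 5  [with Strain=4]  = -4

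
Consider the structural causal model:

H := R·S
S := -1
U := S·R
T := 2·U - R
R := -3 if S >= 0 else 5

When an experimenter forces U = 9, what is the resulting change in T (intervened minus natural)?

28

do(U=9) replaces the equation U := S·R with the constant U = 9.
R = -3 if S >= 0 else 5  [with S=-1]  = 5
T = 2·U - R  [with U=9, R=5]  = 13
Without intervention: R = -3 if S >= 0 else 5  [with S=-1]  = 5; U = S·R  [with S=-1, R=5]  = -5; T = 2·U - R  [with U=-5, R=5]  = -15.
Change = 13 − (-15) = 28.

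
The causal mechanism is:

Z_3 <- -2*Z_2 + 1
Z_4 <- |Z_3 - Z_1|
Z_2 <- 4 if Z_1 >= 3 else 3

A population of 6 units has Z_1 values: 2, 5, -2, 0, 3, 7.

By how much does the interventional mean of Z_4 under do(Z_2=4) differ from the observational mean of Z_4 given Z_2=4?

do(Z_2=4) breaks Z_2's dependence on Z_1. With Z_2=4 fixed, Z_4 across the units is 9, 12, 5, 7, 10, 14, mean 9.5.
Observing Z_2=4 restricts to units where Z_2's equation naturally yields 4: Z_1 ∈ {5, 3, 7}. In that subpopulation Z_4 = 12, 10, 14, mean 12.
Difference = 9.5 − 12 = -2.5.

-2.5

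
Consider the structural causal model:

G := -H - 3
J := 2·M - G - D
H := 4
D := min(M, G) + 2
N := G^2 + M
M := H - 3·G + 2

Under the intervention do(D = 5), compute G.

-7

The intervention breaks the incoming arrows to D: D := min(M, G) + 2 no longer applies, and D = 5.
Since G is not a descendant of the intervened variable, it is unaffected.
G = -H - 3  [with H=4]  = -7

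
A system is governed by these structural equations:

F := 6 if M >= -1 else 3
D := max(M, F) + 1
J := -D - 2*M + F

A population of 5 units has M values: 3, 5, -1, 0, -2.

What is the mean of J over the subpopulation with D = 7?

E[J|D=7] averages over only the 4 units with D=7 (M = 3, 5, -1, 0): J = -7, -11, 1, -1, mean -4.5.

-4.5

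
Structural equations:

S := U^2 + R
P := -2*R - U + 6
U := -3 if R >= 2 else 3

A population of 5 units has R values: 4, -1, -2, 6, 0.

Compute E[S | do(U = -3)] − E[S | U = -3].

do(U=-3) breaks U's dependence on R. With U=-3 fixed, S across the units is 13, 8, 7, 15, 9, mean 10.4.
Observing U=-3 restricts to units where U's equation naturally yields -3: R ∈ {4, 6}. In that subpopulation S = 13, 15, mean 14.
Difference = 10.4 − 14 = -3.6.

-3.6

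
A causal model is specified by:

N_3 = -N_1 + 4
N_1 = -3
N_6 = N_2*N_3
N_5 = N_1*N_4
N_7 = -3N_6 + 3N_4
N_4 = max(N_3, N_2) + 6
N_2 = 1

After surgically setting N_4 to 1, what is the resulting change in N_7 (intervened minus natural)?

-36

The intervention breaks the incoming arrows to N_4: N_4 = max(N_3, N_2) + 6 no longer applies, and N_4 = 1.
N_3 = -N_1 + 4  [with N_1=-3]  = 7
N_6 = N_2*N_3  [with N_2=1, N_3=7]  = 7
N_7 = -3N_6 + 3N_4  [with N_6=7, N_4=1]  = -18
Without intervention: N_3 = -N_1 + 4  [with N_1=-3]  = 7; N_4 = max(N_3, N_2) + 6  [with N_3=7, N_2=1]  = 13; N_6 = N_2*N_3  [with N_2=1, N_3=7]  = 7; N_7 = -3N_6 + 3N_4  [with N_6=7, N_4=13]  = 18.
Change = -18 − 18 = -36.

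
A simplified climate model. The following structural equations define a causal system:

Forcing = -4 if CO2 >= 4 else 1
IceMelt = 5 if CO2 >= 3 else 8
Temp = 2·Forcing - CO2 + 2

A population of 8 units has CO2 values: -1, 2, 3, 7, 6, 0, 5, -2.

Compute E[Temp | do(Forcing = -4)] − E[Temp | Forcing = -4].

3.5

do(Forcing=-4) breaks Forcing's dependence on CO2. With Forcing=-4 fixed, Temp across the units is -5, -8, -9, -13, -12, -6, -11, -4, mean -8.5.
E[Temp|Forcing=-4] averages over only the 3 units with Forcing=-4 (CO2 = 7, 6, 5): Temp = -13, -12, -11, mean -12.
Difference = -8.5 − (-12) = 3.5.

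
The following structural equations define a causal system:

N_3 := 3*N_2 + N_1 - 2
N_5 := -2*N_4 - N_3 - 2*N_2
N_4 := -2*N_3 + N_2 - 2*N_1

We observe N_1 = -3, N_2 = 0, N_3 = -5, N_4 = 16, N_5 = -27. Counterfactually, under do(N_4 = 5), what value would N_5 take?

-5

Intervening sets N_4 = 5 and removes its equation (N_4 := -2*N_3 + N_2 - 2*N_1).
N_3 = 3*N_2 + N_1 - 2  [with N_2=0, N_1=-3]  = -5
N_5 = -2*N_4 - N_3 - 2*N_2  [with N_4=5, N_3=-5, N_2=0]  = -5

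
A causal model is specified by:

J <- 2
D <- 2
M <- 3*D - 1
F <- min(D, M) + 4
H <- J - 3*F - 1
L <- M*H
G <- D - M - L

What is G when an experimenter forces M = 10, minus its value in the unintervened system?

80

The intervention breaks the incoming arrows to M: M <- 3*D - 1 no longer applies, and M = 10.
F = min(D, M) + 4  [with D=2, M=10]  = 6
H = J - 3*F - 1  [with J=2, F=6]  = -17
L = M*H  [with M=10, H=-17]  = -170
G = D - M - L  [with D=2, M=10, L=-170]  = 162
Without intervention: M = 3*D - 1  [with D=2]  = 5; F = min(D, M) + 4  [with D=2, M=5]  = 6; H = J - 3*F - 1  [with J=2, F=6]  = -17; L = M*H  [with M=5, H=-17]  = -85; G = D - M - L  [with D=2, M=5, L=-85]  = 82.
Change = 162 − 82 = 80.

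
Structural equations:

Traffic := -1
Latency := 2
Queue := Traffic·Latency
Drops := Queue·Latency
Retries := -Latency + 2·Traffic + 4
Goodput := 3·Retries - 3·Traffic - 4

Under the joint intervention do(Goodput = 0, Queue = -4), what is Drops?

Under do(Goodput = 0, Queue = -4), each intervened variable's structural equation is replaced by its fixed value.
Drops = Queue·Latency  [with Queue=-4, Latency=2]  = -8

-8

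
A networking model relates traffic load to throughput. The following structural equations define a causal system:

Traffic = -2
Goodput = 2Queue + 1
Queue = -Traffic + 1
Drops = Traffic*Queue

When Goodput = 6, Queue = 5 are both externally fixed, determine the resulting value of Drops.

Setting Goodput = 6, Queue = 5 by intervention discards those variables' equations.
Drops = Traffic*Queue  [with Traffic=-2, Queue=5]  = -10

-10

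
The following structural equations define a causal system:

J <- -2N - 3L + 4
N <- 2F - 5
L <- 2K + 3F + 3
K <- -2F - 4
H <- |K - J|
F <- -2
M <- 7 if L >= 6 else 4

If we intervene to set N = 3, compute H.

7

The intervention breaks the incoming arrows to N: N <- 2F - 5 no longer applies, and N = 3.
K = -2F - 4  [with F=-2]  = 0
L = 2K + 3F + 3  [with K=0, F=-2]  = -3
J = -2N - 3L + 4  [with N=3, L=-3]  = 7
H = |K - J|  [with K=0, J=7]  = 7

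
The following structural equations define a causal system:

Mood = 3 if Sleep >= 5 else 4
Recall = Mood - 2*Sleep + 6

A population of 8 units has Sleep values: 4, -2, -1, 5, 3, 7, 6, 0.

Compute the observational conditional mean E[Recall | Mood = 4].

8.4

Observing Mood=4 restricts to units where Mood's equation naturally yields 4: Sleep ∈ {4, -2, -1, 3, 0}. In that subpopulation Recall = 2, 14, 12, 4, 10, mean 8.4.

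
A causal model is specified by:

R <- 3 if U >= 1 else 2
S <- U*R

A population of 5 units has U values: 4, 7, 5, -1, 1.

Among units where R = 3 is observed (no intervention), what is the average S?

Conditioning on R=3 selects the 4 unit(s) with U ∈ {4, 7, 5, 1}. Their S values: 12, 21, 15, 3. Mean = 12.75.

12.75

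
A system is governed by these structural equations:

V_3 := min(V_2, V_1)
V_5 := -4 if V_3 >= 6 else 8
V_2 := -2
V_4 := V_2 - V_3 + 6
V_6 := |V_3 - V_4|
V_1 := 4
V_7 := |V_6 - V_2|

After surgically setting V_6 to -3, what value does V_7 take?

Intervening sets V_6 = -3 and removes its equation (V_6 := |V_3 - V_4|).
V_7 = |V_6 - V_2|  [with V_6=-3, V_2=-2]  = 1

1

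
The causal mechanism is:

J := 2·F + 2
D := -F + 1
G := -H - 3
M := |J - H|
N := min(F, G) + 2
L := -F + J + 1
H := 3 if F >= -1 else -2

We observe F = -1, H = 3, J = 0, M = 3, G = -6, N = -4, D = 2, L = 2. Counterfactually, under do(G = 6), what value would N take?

The intervention breaks the incoming arrows to G: G := -H - 3 no longer applies, and G = 6.
N = min(F, G) + 2  [with F=-1, G=6]  = 1

1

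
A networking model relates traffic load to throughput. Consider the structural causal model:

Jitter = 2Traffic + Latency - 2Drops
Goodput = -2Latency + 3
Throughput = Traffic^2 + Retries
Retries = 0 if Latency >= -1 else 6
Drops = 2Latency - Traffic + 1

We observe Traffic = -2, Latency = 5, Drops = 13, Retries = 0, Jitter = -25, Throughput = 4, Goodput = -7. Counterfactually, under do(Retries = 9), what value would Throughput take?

13

Under do(Retries=9), the mechanism Retries = 0 if Latency >= -1 else 6 is discarded; Retries is fixed at 9.
Throughput = Traffic^2 + Retries  [with Traffic=-2, Retries=9]  = 13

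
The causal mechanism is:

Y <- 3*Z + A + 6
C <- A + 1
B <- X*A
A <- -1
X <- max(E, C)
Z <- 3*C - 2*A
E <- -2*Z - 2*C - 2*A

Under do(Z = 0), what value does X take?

The intervention breaks the incoming arrows to Z: Z <- 3*C - 2*A no longer applies, and Z = 0.
C = A + 1  [with A=-1]  = 0
E = -2*Z - 2*C - 2*A  [with Z=0, C=0, A=-1]  = 2
X = max(E, C)  [with E=2, C=0]  = 2

2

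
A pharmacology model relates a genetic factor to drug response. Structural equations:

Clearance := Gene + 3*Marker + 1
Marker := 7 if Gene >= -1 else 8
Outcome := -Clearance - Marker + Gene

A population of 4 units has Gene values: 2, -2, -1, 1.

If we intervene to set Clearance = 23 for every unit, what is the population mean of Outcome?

-30.25

Every unit gets Clearance=23 under the intervention. Outcome values become -28, -33, -31, -29; E[Outcome|do(Clearance=23)] = -30.25.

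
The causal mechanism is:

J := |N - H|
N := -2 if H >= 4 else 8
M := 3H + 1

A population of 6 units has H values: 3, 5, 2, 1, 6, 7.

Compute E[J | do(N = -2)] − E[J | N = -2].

The intervention sets N=-2 in all 6 units regardless of H. Recomputing J per unit gives 5, 7, 4, 3, 8, 9; average 6.
E[J|N=-2] averages over only the 3 units with N=-2 (H = 5, 6, 7): J = 7, 8, 9, mean 8.
Difference = 6 − 8 = -2.

-2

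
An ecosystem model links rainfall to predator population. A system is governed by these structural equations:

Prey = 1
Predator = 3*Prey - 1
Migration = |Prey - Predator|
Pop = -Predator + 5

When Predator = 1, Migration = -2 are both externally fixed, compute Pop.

Setting Predator = 1, Migration = -2 by intervention discards those variables' equations.
Pop = -Predator + 5  [with Predator=1]  = 4

4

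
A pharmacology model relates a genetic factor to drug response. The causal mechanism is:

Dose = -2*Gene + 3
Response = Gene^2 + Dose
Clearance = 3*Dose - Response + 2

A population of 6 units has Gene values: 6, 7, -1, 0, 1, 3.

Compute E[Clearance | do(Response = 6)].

-11

do(Response=6) breaks Response's dependence on Gene. With Response=6 fixed, Clearance across the units is -31, -37, 11, 5, -1, -13, mean -11.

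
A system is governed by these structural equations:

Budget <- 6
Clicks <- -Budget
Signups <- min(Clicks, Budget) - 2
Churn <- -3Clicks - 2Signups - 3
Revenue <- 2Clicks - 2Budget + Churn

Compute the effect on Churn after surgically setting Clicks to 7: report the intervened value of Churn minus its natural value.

-63

Under do(Clicks=7), the mechanism Clicks <- -Budget is discarded; Clicks is fixed at 7.
Signups = min(Clicks, Budget) - 2  [with Clicks=7, Budget=6]  = 4
Churn = -3Clicks - 2Signups - 3  [with Clicks=7, Signups=4]  = -32
Without intervention: Clicks = -Budget  [with Budget=6]  = -6; Signups = min(Clicks, Budget) - 2  [with Clicks=-6, Budget=6]  = -8; Churn = -3Clicks - 2Signups - 3  [with Clicks=-6, Signups=-8]  = 31.
Change = -32 − 31 = -63.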